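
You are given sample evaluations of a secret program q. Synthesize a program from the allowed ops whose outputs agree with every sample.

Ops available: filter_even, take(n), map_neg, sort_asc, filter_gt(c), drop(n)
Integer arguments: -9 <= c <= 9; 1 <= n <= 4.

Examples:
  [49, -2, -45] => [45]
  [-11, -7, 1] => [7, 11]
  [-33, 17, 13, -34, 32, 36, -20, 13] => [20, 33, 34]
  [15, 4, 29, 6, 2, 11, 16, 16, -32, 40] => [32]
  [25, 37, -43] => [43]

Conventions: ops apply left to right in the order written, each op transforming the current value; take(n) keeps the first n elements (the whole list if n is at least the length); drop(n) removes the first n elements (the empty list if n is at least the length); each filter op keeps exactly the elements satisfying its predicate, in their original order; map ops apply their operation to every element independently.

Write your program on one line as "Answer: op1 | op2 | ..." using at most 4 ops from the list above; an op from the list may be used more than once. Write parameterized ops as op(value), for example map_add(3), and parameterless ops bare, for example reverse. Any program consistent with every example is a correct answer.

map_neg | filter_gt(0) | filter_gt(6) | sort_asc

Check, running the answer program on each example:
  [49, -2, -45] -> [-49, 2, 45] -> [2, 45] -> [45] -> [45]
  [-11, -7, 1] -> [11, 7, -1] -> [11, 7] -> [11, 7] -> [7, 11]
  [-33, 17, 13, -34, 32, 36, -20, 13] -> [33, -17, -13, 34, -32, -36, 20, -13] -> [33, 34, 20] -> [33, 34, 20] -> [20, 33, 34]
  [15, 4, 29, 6, 2, 11, 16, 16, -32, 40] -> [-15, -4, -29, -6, -2, -11, -16, -16, 32, -40] -> [32] -> [32] -> [32]
  [25, 37, -43] -> [-25, -37, 43] -> [43] -> [43] -> [43]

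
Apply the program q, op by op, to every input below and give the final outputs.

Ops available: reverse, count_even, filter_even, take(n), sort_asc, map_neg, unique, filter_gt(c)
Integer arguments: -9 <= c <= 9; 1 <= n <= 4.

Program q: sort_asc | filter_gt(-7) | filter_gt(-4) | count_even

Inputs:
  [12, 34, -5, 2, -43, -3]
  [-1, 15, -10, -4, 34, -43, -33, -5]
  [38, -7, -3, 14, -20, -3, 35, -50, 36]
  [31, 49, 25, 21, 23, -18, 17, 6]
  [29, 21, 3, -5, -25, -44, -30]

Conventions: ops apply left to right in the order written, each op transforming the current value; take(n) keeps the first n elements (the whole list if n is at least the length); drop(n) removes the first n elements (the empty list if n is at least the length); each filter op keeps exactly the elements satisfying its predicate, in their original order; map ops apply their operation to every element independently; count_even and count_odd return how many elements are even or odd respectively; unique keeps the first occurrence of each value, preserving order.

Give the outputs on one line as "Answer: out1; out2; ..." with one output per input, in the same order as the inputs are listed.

3; 1; 3; 1; 0

Execution, op by op:
  [12, 34, -5, 2, -43, -3] -> [-43, -5, -3, 2, 12, 34] -> [-5, -3, 2, 12, 34] -> [-3, 2, 12, 34] -> 3
  [-1, 15, -10, -4, 34, -43, -33, -5] -> [-43, -33, -10, -5, -4, -1, 15, 34] -> [-5, -4, -1, 15, 34] -> [-1, 15, 34] -> 1
  [38, -7, -3, 14, -20, -3, 35, -50, 36] -> [-50, -20, -7, -3, -3, 14, 35, 36, 38] -> [-3, -3, 14, 35, 36, 38] -> [-3, -3, 14, 35, 36, 38] -> 3
  [31, 49, 25, 21, 23, -18, 17, 6] -> [-18, 6, 17, 21, 23, 25, 31, 49] -> [6, 17, 21, 23, 25, 31, 49] -> [6, 17, 21, 23, 25, 31, 49] -> 1
  [29, 21, 3, -5, -25, -44, -30] -> [-44, -30, -25, -5, 3, 21, 29] -> [-5, 3, 21, 29] -> [3, 21, 29] -> 0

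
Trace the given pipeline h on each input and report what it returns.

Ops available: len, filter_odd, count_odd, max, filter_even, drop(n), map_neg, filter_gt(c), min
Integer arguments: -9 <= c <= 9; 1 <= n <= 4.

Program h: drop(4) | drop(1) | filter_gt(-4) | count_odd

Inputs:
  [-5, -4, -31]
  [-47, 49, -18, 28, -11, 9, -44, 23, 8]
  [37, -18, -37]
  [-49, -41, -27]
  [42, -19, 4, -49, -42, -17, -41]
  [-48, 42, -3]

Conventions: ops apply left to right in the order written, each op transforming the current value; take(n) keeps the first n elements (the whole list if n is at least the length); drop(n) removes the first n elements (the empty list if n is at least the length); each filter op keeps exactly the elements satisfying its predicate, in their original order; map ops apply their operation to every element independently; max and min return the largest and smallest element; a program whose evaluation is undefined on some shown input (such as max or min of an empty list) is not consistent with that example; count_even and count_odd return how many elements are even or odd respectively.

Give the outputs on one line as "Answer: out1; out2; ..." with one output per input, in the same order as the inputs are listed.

Execution, op by op:
  [-5, -4, -31] -> [] -> [] -> [] -> 0
  [-47, 49, -18, 28, -11, 9, -44, 23, 8] -> [-11, 9, -44, 23, 8] -> [9, -44, 23, 8] -> [9, 23, 8] -> 2
  [37, -18, -37] -> [] -> [] -> [] -> 0
  [-49, -41, -27] -> [] -> [] -> [] -> 0
  [42, -19, 4, -49, -42, -17, -41] -> [-42, -17, -41] -> [-17, -41] -> [] -> 0
  [-48, 42, -3] -> [] -> [] -> [] -> 0

0; 2; 0; 0; 0; 0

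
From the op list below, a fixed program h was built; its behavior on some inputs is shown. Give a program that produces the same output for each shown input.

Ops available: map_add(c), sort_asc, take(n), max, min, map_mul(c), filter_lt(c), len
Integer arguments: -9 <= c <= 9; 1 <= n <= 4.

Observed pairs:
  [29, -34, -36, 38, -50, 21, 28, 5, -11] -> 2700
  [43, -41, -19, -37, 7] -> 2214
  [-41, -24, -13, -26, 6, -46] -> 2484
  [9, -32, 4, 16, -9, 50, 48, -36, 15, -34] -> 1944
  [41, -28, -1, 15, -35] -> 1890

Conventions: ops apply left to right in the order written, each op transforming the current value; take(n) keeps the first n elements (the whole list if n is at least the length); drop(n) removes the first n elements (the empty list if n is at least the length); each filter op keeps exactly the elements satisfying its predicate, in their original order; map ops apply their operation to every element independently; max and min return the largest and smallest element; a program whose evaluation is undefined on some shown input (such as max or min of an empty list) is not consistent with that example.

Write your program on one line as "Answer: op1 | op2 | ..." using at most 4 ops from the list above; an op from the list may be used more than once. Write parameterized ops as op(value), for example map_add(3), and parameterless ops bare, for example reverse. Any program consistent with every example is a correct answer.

map_mul(9) | map_mul(-6) | sort_asc | max

Check, running the answer program on each example:
  [29, -34, -36, 38, -50, 21, 28, 5, -11] -> [261, -306, -324, 342, -450, 189, 252, 45, -99] -> [-1566, 1836, 1944, -2052, 2700, -1134, -1512, -270, 594] -> [-2052, -1566, -1512, -1134, -270, 594, 1836, 1944, 2700] -> 2700
  [43, -41, -19, -37, 7] -> [387, -369, -171, -333, 63] -> [-2322, 2214, 1026, 1998, -378] -> [-2322, -378, 1026, 1998, 2214] -> 2214
  [-41, -24, -13, -26, 6, -46] -> [-369, -216, -117, -234, 54, -414] -> [2214, 1296, 702, 1404, -324, 2484] -> [-324, 702, 1296, 1404, 2214, 2484] -> 2484
  [9, -32, 4, 16, -9, 50, 48, -36, 15, -34] -> [81, -288, 36, 144, -81, 450, 432, -324, 135, -306] -> [-486, 1728, -216, -864, 486, -2700, -2592, 1944, -810, 1836] -> [-2700, -2592, -864, -810, -486, -216, 486, 1728, 1836, 1944] -> 1944
  [41, -28, -1, 15, -35] -> [369, -252, -9, 135, -315] -> [-2214, 1512, 54, -810, 1890] -> [-2214, -810, 54, 1512, 1890] -> 1890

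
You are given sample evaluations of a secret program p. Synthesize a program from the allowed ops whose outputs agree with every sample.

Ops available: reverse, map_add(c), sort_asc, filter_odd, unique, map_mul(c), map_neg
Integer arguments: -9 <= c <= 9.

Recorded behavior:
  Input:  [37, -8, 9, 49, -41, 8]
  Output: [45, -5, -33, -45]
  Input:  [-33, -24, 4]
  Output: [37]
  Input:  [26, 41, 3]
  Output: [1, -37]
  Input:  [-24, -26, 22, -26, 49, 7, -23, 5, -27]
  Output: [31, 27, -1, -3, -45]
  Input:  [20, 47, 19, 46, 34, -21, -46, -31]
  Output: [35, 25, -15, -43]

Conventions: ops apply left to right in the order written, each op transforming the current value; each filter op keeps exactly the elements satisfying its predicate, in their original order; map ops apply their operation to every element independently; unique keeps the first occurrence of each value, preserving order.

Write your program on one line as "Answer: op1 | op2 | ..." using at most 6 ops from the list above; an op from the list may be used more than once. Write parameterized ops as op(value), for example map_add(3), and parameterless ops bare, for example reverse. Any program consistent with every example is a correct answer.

unique | map_add(-4) | map_neg | sort_asc | reverse | filter_odd

Check, running the answer program on each example:
  [37, -8, 9, 49, -41, 8] -> [37, -8, 9, 49, -41, 8] -> [33, -12, 5, 45, -45, 4] -> [-33, 12, -5, -45, 45, -4] -> [-45, -33, -5, -4, 12, 45] -> [45, 12, -4, -5, -33, -45] -> [45, -5, -33, -45]
  [-33, -24, 4] -> [-33, -24, 4] -> [-37, -28, 0] -> [37, 28, 0] -> [0, 28, 37] -> [37, 28, 0] -> [37]
  [26, 41, 3] -> [26, 41, 3] -> [22, 37, -1] -> [-22, -37, 1] -> [-37, -22, 1] -> [1, -22, -37] -> [1, -37]
  [-24, -26, 22, -26, 49, 7, -23, 5, -27] -> [-24, -26, 22, 49, 7, -23, 5, -27] -> [-28, -30, 18, 45, 3, -27, 1, -31] -> [28, 30, -18, -45, -3, 27, -1, 31] -> [-45, -18, -3, -1, 27, 28, 30, 31] -> [31, 30, 28, 27, -1, -3, -18, -45] -> [31, 27, -1, -3, -45]
  [20, 47, 19, 46, 34, -21, -46, -31] -> [20, 47, 19, 46, 34, -21, -46, -31] -> [16, 43, 15, 42, 30, -25, -50, -35] -> [-16, -43, -15, -42, -30, 25, 50, 35] -> [-43, -42, -30, -16, -15, 25, 35, 50] -> [50, 35, 25, -15, -16, -30, -42, -43] -> [35, 25, -15, -43]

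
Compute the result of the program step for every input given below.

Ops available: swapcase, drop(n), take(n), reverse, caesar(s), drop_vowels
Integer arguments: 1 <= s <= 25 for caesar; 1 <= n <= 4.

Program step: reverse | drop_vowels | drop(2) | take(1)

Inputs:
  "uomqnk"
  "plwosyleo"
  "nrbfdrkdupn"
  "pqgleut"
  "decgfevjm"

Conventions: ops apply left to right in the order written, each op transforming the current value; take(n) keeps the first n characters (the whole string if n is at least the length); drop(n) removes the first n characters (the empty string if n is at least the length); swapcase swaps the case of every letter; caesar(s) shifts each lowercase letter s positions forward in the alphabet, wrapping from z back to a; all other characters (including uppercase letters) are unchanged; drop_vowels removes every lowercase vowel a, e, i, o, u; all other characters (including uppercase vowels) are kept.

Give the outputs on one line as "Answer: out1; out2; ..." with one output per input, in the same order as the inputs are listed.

Execution, op by op:
  "uomqnk" -> "knqmou" -> "knqm" -> "qm" -> "q"
  "plwosyleo" -> "oelysowlp" -> "lyswlp" -> "swlp" -> "s"
  "nrbfdrkdupn" -> "npudkrdfbrn" -> "npdkrdfbrn" -> "dkrdfbrn" -> "d"
  "pqgleut" -> "tuelgqp" -> "tlgqp" -> "gqp" -> "g"
  "decgfevjm" -> "mjvefgced" -> "mjvfgcd" -> "vfgcd" -> "v"

"q"; "s"; "d"; "g"; "v"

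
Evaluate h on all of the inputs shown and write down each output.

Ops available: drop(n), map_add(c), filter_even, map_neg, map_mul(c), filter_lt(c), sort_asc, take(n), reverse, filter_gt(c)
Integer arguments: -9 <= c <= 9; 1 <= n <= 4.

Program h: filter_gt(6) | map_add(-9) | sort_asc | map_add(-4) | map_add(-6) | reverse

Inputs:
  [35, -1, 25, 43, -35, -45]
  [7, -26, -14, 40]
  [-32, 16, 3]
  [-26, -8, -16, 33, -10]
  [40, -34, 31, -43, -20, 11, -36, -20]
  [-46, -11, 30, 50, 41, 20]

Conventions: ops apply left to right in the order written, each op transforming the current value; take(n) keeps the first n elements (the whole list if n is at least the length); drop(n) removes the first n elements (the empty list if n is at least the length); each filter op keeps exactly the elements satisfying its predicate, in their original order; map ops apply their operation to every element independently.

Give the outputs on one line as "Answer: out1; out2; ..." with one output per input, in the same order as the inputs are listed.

Execution, op by op:
  [35, -1, 25, 43, -35, -45] -> [35, 25, 43] -> [26, 16, 34] -> [16, 26, 34] -> [12, 22, 30] -> [6, 16, 24] -> [24, 16, 6]
  [7, -26, -14, 40] -> [7, 40] -> [-2, 31] -> [-2, 31] -> [-6, 27] -> [-12, 21] -> [21, -12]
  [-32, 16, 3] -> [16] -> [7] -> [7] -> [3] -> [-3] -> [-3]
  [-26, -8, -16, 33, -10] -> [33] -> [24] -> [24] -> [20] -> [14] -> [14]
  [40, -34, 31, -43, -20, 11, -36, -20] -> [40, 31, 11] -> [31, 22, 2] -> [2, 22, 31] -> [-2, 18, 27] -> [-8, 12, 21] -> [21, 12, -8]
  [-46, -11, 30, 50, 41, 20] -> [30, 50, 41, 20] -> [21, 41, 32, 11] -> [11, 21, 32, 41] -> [7, 17, 28, 37] -> [1, 11, 22, 31] -> [31, 22, 11, 1]

[24, 16, 6]; [21, -12]; [-3]; [14]; [21, 12, -8]; [31, 22, 11, 1]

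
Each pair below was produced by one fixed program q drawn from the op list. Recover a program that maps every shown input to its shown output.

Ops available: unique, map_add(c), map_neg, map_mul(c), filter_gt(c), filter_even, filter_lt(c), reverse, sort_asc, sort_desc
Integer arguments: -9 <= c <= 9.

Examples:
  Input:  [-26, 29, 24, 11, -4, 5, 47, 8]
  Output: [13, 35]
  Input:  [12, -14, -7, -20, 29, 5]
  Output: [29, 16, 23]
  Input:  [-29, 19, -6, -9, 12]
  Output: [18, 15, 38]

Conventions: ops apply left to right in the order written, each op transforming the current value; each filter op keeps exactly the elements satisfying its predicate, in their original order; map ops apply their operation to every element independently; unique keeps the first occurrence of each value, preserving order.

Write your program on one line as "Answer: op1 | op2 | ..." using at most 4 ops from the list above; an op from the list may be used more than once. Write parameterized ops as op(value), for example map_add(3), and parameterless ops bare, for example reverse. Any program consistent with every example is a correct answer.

filter_lt(5) | reverse | map_mul(-1) | map_add(9)

Check, running the answer program on each example:
  [-26, 29, 24, 11, -4, 5, 47, 8] -> [-26, -4] -> [-4, -26] -> [4, 26] -> [13, 35]
  [12, -14, -7, -20, 29, 5] -> [-14, -7, -20] -> [-20, -7, -14] -> [20, 7, 14] -> [29, 16, 23]
  [-29, 19, -6, -9, 12] -> [-29, -6, -9] -> [-9, -6, -29] -> [9, 6, 29] -> [18, 15, 38]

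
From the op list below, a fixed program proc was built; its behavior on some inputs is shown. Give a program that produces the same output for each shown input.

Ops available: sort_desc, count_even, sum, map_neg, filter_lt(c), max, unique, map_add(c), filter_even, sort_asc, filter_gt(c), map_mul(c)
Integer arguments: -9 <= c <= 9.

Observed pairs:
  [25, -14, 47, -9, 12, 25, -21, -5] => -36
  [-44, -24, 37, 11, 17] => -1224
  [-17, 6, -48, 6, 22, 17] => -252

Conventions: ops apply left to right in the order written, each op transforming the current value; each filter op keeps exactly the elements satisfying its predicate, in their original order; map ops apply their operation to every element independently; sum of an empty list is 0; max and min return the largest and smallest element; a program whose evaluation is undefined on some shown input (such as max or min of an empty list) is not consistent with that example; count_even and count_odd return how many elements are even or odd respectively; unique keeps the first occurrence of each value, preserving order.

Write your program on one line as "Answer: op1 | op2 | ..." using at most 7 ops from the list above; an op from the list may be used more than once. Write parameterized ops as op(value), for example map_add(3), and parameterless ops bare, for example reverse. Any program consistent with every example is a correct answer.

filter_even | map_neg | sort_asc | map_mul(3) | map_mul(-6) | sum

Check, running the answer program on each example:
  [25, -14, 47, -9, 12, 25, -21, -5] -> [-14, 12] -> [14, -12] -> [-12, 14] -> [-36, 42] -> [216, -252] -> -36
  [-44, -24, 37, 11, 17] -> [-44, -24] -> [44, 24] -> [24, 44] -> [72, 132] -> [-432, -792] -> -1224
  [-17, 6, -48, 6, 22, 17] -> [6, -48, 6, 22] -> [-6, 48, -6, -22] -> [-22, -6, -6, 48] -> [-66, -18, -18, 144] -> [396, 108, 108, -864] -> -252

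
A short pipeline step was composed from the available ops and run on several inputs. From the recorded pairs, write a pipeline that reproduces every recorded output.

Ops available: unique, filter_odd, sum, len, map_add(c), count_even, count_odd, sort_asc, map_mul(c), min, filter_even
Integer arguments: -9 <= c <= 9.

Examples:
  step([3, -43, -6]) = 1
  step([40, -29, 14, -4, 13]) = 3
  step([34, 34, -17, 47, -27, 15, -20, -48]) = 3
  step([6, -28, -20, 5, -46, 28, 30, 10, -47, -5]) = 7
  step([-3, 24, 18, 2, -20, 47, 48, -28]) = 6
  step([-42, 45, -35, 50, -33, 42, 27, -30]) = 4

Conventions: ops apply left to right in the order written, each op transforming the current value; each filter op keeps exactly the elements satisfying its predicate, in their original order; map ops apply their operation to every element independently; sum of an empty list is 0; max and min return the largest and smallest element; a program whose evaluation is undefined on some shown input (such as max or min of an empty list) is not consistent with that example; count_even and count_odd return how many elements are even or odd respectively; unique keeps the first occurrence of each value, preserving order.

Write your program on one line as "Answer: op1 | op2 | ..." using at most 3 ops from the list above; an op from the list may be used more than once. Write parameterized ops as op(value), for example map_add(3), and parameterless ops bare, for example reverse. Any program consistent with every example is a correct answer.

sort_asc | unique | count_even

Check, running the answer program on each example:
  [3, -43, -6] -> [-43, -6, 3] -> [-43, -6, 3] -> 1
  [40, -29, 14, -4, 13] -> [-29, -4, 13, 14, 40] -> [-29, -4, 13, 14, 40] -> 3
  [34, 34, -17, 47, -27, 15, -20, -48] -> [-48, -27, -20, -17, 15, 34, 34, 47] -> [-48, -27, -20, -17, 15, 34, 47] -> 3
  [6, -28, -20, 5, -46, 28, 30, 10, -47, -5] -> [-47, -46, -28, -20, -5, 5, 6, 10, 28, 30] -> [-47, -46, -28, -20, -5, 5, 6, 10, 28, 30] -> 7
  [-3, 24, 18, 2, -20, 47, 48, -28] -> [-28, -20, -3, 2, 18, 24, 47, 48] -> [-28, -20, -3, 2, 18, 24, 47, 48] -> 6
  [-42, 45, -35, 50, -33, 42, 27, -30] -> [-42, -35, -33, -30, 27, 42, 45, 50] -> [-42, -35, -33, -30, 27, 42, 45, 50] -> 4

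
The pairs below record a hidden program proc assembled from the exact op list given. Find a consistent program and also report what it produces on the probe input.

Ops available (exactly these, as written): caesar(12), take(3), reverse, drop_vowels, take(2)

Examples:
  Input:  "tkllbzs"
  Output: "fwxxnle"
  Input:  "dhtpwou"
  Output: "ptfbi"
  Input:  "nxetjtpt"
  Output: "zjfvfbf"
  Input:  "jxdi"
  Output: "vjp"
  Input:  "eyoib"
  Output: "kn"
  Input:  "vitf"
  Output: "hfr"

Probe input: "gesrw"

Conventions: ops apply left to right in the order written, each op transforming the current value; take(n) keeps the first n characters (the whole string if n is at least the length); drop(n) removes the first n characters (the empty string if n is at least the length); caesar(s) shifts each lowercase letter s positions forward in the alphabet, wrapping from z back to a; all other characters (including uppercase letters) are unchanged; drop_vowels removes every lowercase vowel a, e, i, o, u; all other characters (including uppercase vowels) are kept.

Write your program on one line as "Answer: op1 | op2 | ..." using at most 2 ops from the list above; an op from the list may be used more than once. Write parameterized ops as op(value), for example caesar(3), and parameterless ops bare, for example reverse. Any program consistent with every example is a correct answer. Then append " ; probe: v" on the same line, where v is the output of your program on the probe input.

drop_vowels | caesar(12) ; probe: "sedi"

Check, running the answer program on each example:
  "tkllbzs" -> "tkllbzs" -> "fwxxnle"
  "dhtpwou" -> "dhtpw" -> "ptfbi"
  "nxetjtpt" -> "nxtjtpt" -> "zjfvfbf"
  "jxdi" -> "jxd" -> "vjp"
  "eyoib" -> "yb" -> "kn"
  "vitf" -> "vtf" -> "hfr"
  probe: "gesrw" -> "gsrw" -> "sedi"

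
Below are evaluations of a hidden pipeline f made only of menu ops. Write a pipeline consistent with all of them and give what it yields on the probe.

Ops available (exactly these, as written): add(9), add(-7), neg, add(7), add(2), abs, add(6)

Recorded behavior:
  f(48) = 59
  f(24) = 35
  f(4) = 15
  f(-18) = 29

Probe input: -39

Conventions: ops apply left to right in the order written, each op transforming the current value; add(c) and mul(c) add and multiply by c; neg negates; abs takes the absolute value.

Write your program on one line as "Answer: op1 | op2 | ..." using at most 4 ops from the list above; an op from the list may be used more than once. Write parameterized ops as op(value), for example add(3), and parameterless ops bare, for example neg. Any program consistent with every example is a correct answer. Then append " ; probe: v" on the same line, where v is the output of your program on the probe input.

abs | add(2) | add(9) ; probe: 50

Check, running the answer program on each example:
  48 -> 48 -> 50 -> 59
  24 -> 24 -> 26 -> 35
  4 -> 4 -> 6 -> 15
  -18 -> 18 -> 20 -> 29
  probe: -39 -> 39 -> 41 -> 50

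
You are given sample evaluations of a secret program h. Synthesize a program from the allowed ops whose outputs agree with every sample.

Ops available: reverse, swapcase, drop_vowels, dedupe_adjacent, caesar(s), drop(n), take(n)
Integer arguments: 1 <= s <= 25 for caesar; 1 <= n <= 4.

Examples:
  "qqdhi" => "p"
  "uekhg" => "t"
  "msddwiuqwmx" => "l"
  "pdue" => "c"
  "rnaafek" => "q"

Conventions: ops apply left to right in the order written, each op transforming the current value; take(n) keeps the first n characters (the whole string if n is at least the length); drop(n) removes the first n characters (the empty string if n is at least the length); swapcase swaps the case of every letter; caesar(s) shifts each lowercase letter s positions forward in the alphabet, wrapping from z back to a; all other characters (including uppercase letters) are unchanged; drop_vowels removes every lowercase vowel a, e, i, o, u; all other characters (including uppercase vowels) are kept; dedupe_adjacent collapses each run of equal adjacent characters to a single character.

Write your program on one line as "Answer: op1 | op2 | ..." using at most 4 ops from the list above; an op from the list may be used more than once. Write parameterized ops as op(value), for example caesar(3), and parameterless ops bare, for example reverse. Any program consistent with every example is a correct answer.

caesar(25) | drop_vowels | dedupe_adjacent | take(1)

Check, running the answer program on each example:
  "qqdhi" -> "ppcgh" -> "ppcgh" -> "pcgh" -> "p"
  "uekhg" -> "tdjgf" -> "tdjgf" -> "tdjgf" -> "t"
  "msddwiuqwmx" -> "lrccvhtpvlw" -> "lrccvhtpvlw" -> "lrcvhtpvlw" -> "l"
  "pdue" -> "octd" -> "ctd" -> "ctd" -> "c"
  "rnaafek" -> "qmzzedj" -> "qmzzdj" -> "qmzdj" -> "q"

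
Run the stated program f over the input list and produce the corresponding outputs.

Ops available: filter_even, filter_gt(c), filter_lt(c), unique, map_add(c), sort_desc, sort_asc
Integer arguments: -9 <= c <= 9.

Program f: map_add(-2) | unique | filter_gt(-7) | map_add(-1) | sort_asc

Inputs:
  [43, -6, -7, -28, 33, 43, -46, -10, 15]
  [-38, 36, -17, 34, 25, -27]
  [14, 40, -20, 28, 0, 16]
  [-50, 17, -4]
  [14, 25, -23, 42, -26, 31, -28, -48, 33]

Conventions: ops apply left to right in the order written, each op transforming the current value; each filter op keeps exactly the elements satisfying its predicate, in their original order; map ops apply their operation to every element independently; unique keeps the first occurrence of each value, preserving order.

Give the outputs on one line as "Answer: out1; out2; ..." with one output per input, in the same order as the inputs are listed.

[12, 30, 40]; [22, 31, 33]; [-3, 11, 13, 25, 37]; [-7, 14]; [11, 22, 28, 30, 39]

Execution, op by op:
  [43, -6, -7, -28, 33, 43, -46, -10, 15] -> [41, -8, -9, -30, 31, 41, -48, -12, 13] -> [41, -8, -9, -30, 31, -48, -12, 13] -> [41, 31, 13] -> [40, 30, 12] -> [12, 30, 40]
  [-38, 36, -17, 34, 25, -27] -> [-40, 34, -19, 32, 23, -29] -> [-40, 34, -19, 32, 23, -29] -> [34, 32, 23] -> [33, 31, 22] -> [22, 31, 33]
  [14, 40, -20, 28, 0, 16] -> [12, 38, -22, 26, -2, 14] -> [12, 38, -22, 26, -2, 14] -> [12, 38, 26, -2, 14] -> [11, 37, 25, -3, 13] -> [-3, 11, 13, 25, 37]
  [-50, 17, -4] -> [-52, 15, -6] -> [-52, 15, -6] -> [15, -6] -> [14, -7] -> [-7, 14]
  [14, 25, -23, 42, -26, 31, -28, -48, 33] -> [12, 23, -25, 40, -28, 29, -30, -50, 31] -> [12, 23, -25, 40, -28, 29, -30, -50, 31] -> [12, 23, 40, 29, 31] -> [11, 22, 39, 28, 30] -> [11, 22, 28, 30, 39]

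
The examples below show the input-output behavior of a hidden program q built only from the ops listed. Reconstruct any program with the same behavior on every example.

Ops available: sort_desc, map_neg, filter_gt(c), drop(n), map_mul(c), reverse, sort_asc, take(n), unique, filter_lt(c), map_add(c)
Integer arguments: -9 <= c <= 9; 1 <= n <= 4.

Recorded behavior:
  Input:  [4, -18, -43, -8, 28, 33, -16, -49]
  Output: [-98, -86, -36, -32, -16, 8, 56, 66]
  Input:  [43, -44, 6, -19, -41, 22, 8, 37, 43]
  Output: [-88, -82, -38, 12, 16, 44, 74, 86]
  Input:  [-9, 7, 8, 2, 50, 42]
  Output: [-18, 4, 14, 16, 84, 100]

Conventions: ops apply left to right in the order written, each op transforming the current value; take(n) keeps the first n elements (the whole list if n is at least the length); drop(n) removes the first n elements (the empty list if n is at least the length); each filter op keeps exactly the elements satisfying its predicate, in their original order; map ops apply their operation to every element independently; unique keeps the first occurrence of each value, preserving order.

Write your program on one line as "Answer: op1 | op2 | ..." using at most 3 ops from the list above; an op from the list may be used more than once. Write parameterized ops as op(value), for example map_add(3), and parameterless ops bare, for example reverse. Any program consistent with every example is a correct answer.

map_mul(2) | unique | sort_asc

Check, running the answer program on each example:
  [4, -18, -43, -8, 28, 33, -16, -49] -> [8, -36, -86, -16, 56, 66, -32, -98] -> [8, -36, -86, -16, 56, 66, -32, -98] -> [-98, -86, -36, -32, -16, 8, 56, 66]
  [43, -44, 6, -19, -41, 22, 8, 37, 43] -> [86, -88, 12, -38, -82, 44, 16, 74, 86] -> [86, -88, 12, -38, -82, 44, 16, 74] -> [-88, -82, -38, 12, 16, 44, 74, 86]
  [-9, 7, 8, 2, 50, 42] -> [-18, 14, 16, 4, 100, 84] -> [-18, 14, 16, 4, 100, 84] -> [-18, 4, 14, 16, 84, 100]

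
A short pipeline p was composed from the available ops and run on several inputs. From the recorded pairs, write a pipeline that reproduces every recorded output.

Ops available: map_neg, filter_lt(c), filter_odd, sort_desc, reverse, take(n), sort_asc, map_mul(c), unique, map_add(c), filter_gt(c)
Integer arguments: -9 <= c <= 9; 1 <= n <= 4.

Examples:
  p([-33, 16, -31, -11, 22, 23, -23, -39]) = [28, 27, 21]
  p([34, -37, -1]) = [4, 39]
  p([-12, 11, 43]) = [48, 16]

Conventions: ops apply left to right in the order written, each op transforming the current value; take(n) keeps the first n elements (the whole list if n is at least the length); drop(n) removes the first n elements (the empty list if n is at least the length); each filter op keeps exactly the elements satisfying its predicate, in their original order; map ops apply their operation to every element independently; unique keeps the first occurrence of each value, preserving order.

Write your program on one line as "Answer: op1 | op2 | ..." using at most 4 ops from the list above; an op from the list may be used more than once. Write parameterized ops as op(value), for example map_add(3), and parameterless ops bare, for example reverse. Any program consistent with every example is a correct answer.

reverse | map_add(5) | filter_gt(-4)

Check, running the answer program on each example:
  [-33, 16, -31, -11, 22, 23, -23, -39] -> [-39, -23, 23, 22, -11, -31, 16, -33] -> [-34, -18, 28, 27, -6, -26, 21, -28] -> [28, 27, 21]
  [34, -37, -1] -> [-1, -37, 34] -> [4, -32, 39] -> [4, 39]
  [-12, 11, 43] -> [43, 11, -12] -> [48, 16, -7] -> [48, 16]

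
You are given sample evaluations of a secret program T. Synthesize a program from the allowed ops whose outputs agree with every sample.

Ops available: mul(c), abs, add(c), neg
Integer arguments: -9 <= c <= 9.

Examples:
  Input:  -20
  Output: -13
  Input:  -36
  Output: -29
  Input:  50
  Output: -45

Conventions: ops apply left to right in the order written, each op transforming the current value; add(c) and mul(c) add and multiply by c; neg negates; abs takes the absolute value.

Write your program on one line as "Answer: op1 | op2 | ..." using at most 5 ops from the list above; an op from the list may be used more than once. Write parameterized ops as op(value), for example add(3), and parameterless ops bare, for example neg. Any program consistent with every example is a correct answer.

add(1) | abs | add(-6) | neg

Check, running the answer program on each example:
  -20 -> -19 -> 19 -> 13 -> -13
  -36 -> -35 -> 35 -> 29 -> -29
  50 -> 51 -> 51 -> 45 -> -45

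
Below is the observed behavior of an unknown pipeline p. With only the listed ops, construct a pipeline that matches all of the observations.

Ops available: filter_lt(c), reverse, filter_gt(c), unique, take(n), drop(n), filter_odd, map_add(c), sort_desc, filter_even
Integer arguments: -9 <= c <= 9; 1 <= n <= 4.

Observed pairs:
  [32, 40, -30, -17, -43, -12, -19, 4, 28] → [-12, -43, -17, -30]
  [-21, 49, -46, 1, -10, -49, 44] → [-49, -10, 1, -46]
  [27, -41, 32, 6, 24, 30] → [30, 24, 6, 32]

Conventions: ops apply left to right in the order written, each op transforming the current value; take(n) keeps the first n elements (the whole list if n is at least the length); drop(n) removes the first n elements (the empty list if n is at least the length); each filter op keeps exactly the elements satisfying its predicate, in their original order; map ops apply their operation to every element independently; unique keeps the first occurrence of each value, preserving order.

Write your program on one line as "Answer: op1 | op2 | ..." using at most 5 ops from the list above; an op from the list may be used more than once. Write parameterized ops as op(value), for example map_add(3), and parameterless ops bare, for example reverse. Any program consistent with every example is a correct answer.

drop(1) | drop(1) | take(4) | reverse

Check, running the answer program on each example:
  [32, 40, -30, -17, -43, -12, -19, 4, 28] -> [40, -30, -17, -43, -12, -19, 4, 28] -> [-30, -17, -43, -12, -19, 4, 28] -> [-30, -17, -43, -12] -> [-12, -43, -17, -30]
  [-21, 49, -46, 1, -10, -49, 44] -> [49, -46, 1, -10, -49, 44] -> [-46, 1, -10, -49, 44] -> [-46, 1, -10, -49] -> [-49, -10, 1, -46]
  [27, -41, 32, 6, 24, 30] -> [-41, 32, 6, 24, 30] -> [32, 6, 24, 30] -> [32, 6, 24, 30] -> [30, 24, 6, 32]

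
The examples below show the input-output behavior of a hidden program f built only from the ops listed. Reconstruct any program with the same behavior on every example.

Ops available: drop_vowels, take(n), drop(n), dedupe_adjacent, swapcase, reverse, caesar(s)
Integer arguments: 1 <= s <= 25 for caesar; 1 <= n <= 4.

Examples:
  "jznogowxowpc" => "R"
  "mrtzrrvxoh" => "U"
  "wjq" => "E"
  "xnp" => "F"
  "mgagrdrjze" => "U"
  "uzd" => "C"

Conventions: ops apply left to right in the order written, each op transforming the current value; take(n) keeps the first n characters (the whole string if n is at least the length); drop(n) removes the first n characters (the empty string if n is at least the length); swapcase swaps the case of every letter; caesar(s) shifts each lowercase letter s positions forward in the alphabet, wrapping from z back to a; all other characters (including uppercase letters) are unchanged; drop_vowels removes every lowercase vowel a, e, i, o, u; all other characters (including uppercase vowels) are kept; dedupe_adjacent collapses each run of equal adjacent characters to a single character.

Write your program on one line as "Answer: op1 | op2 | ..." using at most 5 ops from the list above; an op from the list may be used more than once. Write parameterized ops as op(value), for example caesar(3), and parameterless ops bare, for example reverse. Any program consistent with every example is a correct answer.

reverse | caesar(8) | reverse | take(1) | swapcase

Check, running the answer program on each example:
  "jznogowxowpc" -> "cpwoxwogonzj" -> "kxewfewowvhr" -> "rhvwowefwexk" -> "r" -> "R"
  "mrtzrrvxoh" -> "hoxvrrztrm" -> "pwfdzzhbzu" -> "uzbhzzdfwp" -> "u" -> "U"
  "wjq" -> "qjw" -> "yre" -> "ery" -> "e" -> "E"
  "xnp" -> "pnx" -> "xvf" -> "fvx" -> "f" -> "F"
  "mgagrdrjze" -> "ezjrdrgagm" -> "mhrzlzoiou" -> "uoiozlzrhm" -> "u" -> "U"
  "uzd" -> "dzu" -> "lhc" -> "chl" -> "c" -> "C"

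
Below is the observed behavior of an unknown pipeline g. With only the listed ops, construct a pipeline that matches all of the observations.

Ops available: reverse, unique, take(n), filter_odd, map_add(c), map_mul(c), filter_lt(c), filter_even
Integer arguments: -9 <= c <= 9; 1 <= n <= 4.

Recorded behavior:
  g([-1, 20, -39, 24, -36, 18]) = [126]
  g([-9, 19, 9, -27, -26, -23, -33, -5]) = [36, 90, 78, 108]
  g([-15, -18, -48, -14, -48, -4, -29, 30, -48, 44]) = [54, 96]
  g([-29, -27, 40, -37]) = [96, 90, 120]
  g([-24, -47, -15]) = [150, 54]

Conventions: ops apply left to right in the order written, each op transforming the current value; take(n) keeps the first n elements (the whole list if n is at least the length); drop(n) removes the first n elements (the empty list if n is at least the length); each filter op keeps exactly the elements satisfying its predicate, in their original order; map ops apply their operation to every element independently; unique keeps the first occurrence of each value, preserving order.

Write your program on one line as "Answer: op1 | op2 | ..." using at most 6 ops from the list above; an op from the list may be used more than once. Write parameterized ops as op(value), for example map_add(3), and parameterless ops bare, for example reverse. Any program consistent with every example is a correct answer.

filter_odd | filter_lt(-4) | take(4) | map_add(-3) | map_mul(-3)

Check, running the answer program on each example:
  [-1, 20, -39, 24, -36, 18] -> [-1, -39] -> [-39] -> [-39] -> [-42] -> [126]
  [-9, 19, 9, -27, -26, -23, -33, -5] -> [-9, 19, 9, -27, -23, -33, -5] -> [-9, -27, -23, -33, -5] -> [-9, -27, -23, -33] -> [-12, -30, -26, -36] -> [36, 90, 78, 108]
  [-15, -18, -48, -14, -48, -4, -29, 30, -48, 44] -> [-15, -29] -> [-15, -29] -> [-15, -29] -> [-18, -32] -> [54, 96]
  [-29, -27, 40, -37] -> [-29, -27, -37] -> [-29, -27, -37] -> [-29, -27, -37] -> [-32, -30, -40] -> [96, 90, 120]
  [-24, -47, -15] -> [-47, -15] -> [-47, -15] -> [-47, -15] -> [-50, -18] -> [150, 54]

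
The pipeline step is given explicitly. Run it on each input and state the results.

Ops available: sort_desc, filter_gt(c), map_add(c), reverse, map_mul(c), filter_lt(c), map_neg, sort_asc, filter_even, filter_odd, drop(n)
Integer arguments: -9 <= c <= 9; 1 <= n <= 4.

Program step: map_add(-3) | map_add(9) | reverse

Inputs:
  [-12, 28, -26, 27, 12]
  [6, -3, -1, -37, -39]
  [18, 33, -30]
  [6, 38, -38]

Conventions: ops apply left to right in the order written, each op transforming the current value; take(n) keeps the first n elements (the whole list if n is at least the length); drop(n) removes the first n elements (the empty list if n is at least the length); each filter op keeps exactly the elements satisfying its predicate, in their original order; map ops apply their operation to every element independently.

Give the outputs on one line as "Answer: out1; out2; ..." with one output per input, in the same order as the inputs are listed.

[18, 33, -20, 34, -6]; [-33, -31, 5, 3, 12]; [-24, 39, 24]; [-32, 44, 12]

Execution, op by op:
  [-12, 28, -26, 27, 12] -> [-15, 25, -29, 24, 9] -> [-6, 34, -20, 33, 18] -> [18, 33, -20, 34, -6]
  [6, -3, -1, -37, -39] -> [3, -6, -4, -40, -42] -> [12, 3, 5, -31, -33] -> [-33, -31, 5, 3, 12]
  [18, 33, -30] -> [15, 30, -33] -> [24, 39, -24] -> [-24, 39, 24]
  [6, 38, -38] -> [3, 35, -41] -> [12, 44, -32] -> [-32, 44, 12]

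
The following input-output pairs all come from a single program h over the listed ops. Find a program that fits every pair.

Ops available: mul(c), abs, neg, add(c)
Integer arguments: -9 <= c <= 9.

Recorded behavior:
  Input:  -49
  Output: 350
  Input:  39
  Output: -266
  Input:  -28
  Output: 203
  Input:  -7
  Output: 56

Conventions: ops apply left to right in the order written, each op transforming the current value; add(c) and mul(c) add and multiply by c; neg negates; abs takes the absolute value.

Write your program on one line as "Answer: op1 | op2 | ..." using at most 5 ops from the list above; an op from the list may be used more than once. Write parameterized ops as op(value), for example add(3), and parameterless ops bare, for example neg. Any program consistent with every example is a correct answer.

neg | mul(-7) | add(-7) | neg

Check, running the answer program on each example:
  -49 -> 49 -> -343 -> -350 -> 350
  39 -> -39 -> 273 -> 266 -> -266
  -28 -> 28 -> -196 -> -203 -> 203
  -7 -> 7 -> -49 -> -56 -> 56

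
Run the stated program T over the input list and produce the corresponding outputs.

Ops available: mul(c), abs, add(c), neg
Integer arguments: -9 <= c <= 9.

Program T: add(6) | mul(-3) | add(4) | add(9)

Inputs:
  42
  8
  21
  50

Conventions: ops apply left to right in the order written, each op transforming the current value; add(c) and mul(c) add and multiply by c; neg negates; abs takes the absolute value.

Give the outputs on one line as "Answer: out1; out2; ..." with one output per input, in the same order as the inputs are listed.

-131; -29; -68; -155

Execution, op by op:
  42 -> 48 -> -144 -> -140 -> -131
  8 -> 14 -> -42 -> -38 -> -29
  21 -> 27 -> -81 -> -77 -> -68
  50 -> 56 -> -168 -> -164 -> -155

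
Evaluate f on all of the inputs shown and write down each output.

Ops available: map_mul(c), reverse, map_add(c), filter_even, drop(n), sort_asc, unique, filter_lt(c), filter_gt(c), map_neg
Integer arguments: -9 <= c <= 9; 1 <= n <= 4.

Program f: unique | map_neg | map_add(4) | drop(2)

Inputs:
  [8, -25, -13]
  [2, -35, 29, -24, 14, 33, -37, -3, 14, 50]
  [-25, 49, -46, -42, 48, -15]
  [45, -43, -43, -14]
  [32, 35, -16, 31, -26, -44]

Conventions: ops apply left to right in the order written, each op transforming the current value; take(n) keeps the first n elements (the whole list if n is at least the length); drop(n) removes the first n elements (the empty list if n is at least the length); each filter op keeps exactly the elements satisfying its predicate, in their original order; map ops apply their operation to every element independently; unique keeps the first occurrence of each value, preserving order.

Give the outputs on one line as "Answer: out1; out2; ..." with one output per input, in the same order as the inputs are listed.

[17]; [-25, 28, -10, -29, 41, 7, -46]; [50, 46, -44, 19]; [18]; [20, -27, 30, 48]

Execution, op by op:
  [8, -25, -13] -> [8, -25, -13] -> [-8, 25, 13] -> [-4, 29, 17] -> [17]
  [2, -35, 29, -24, 14, 33, -37, -3, 14, 50] -> [2, -35, 29, -24, 14, 33, -37, -3, 50] -> [-2, 35, -29, 24, -14, -33, 37, 3, -50] -> [2, 39, -25, 28, -10, -29, 41, 7, -46] -> [-25, 28, -10, -29, 41, 7, -46]
  [-25, 49, -46, -42, 48, -15] -> [-25, 49, -46, -42, 48, -15] -> [25, -49, 46, 42, -48, 15] -> [29, -45, 50, 46, -44, 19] -> [50, 46, -44, 19]
  [45, -43, -43, -14] -> [45, -43, -14] -> [-45, 43, 14] -> [-41, 47, 18] -> [18]
  [32, 35, -16, 31, -26, -44] -> [32, 35, -16, 31, -26, -44] -> [-32, -35, 16, -31, 26, 44] -> [-28, -31, 20, -27, 30, 48] -> [20, -27, 30, 48]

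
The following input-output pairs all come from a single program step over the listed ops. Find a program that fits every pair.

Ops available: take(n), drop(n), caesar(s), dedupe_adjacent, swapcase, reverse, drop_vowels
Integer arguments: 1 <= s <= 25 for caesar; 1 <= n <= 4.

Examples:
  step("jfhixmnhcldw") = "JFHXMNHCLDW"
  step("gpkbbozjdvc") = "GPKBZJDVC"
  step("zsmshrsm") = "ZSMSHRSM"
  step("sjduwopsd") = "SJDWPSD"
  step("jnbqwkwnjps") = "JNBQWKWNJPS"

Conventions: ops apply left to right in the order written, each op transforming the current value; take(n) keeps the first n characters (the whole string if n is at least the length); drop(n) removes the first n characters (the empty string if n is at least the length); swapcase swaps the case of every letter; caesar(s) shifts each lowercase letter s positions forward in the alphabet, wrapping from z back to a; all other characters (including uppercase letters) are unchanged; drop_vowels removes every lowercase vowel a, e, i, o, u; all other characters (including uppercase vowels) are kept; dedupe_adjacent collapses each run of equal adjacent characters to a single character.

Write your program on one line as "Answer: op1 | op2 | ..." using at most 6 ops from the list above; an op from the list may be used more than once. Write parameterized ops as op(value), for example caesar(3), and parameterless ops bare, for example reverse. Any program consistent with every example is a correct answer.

drop_vowels | reverse | swapcase | dedupe_adjacent | reverse

Check, running the answer program on each example:
  "jfhixmnhcldw" -> "jfhxmnhcldw" -> "wdlchnmxhfj" -> "WDLCHNMXHFJ" -> "WDLCHNMXHFJ" -> "JFHXMNHCLDW"
  "gpkbbozjdvc" -> "gpkbbzjdvc" -> "cvdjzbbkpg" -> "CVDJZBBKPG" -> "CVDJZBKPG" -> "GPKBZJDVC"
  "zsmshrsm" -> "zsmshrsm" -> "msrhsmsz" -> "MSRHSMSZ" -> "MSRHSMSZ" -> "ZSMSHRSM"
  "sjduwopsd" -> "sjdwpsd" -> "dspwdjs" -> "DSPWDJS" -> "DSPWDJS" -> "SJDWPSD"
  "jnbqwkwnjps" -> "jnbqwkwnjps" -> "spjnwkwqbnj" -> "SPJNWKWQBNJ" -> "SPJNWKWQBNJ" -> "JNBQWKWNJPS"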